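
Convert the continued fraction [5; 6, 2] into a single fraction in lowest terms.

67/13

Start with 2.
6 + 1/(2/1) = 6 + 1/2 = 13/2
5 + 1/(13/2) = 5 + 2/13 = 67/13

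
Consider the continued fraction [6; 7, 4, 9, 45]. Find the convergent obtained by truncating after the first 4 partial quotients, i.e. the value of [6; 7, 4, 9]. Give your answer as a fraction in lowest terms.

1645/268

a_0 = 6: 6/1
a_1 = 7: 43/7
a_2 = 4: 178/29
a_3 = 9: 1645/268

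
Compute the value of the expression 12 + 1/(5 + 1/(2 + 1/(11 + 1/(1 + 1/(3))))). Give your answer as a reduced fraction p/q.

6542/537

Work from the innermost term outward:
Start with 3.
1 + 1/(3/1) = 1 + 1/3 = 4/3
11 + 1/(4/3) = 11 + 3/4 = 47/4
2 + 1/(47/4) = 2 + 4/47 = 98/47
5 + 1/(98/47) = 5 + 47/98 = 537/98
12 + 1/(537/98) = 12 + 98/537 = 6542/537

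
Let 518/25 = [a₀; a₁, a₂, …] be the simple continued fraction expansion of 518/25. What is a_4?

Apply division with remainder until the remainder is 0:
⌊518/25⌋ = 20, remainder 18
⌊25/18⌋ = 1, remainder 7
⌊18/7⌋ = 2, remainder 4
⌊7/4⌋ = 1, remainder 3
⌊4/3⌋ = 1, remainder 1

1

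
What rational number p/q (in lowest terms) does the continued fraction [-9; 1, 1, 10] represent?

Use the convergent recurrence hₖ = aₖ·hₖ₋₁ + hₖ₋₂ (and likewise for the denominators kₖ):
a_0 = -9: -9/1
a_1 = 1: -8/1
a_2 = 1: -17/2
a_3 = 10: -178/21

-178/21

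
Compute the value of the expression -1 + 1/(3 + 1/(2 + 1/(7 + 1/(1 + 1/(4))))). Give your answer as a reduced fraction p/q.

Start with 4.
1 + 1/(4/1) = 1 + 1/4 = 5/4
7 + 1/(5/4) = 7 + 4/5 = 39/5
2 + 1/(39/5) = 2 + 5/39 = 83/39
3 + 1/(83/39) = 3 + 39/83 = 288/83
-1 + 1/(288/83) = -1 + 83/288 = -205/288

-205/288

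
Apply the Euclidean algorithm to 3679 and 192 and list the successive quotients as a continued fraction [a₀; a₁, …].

[19; 6, 5, 6]

⌊3679/192⌋ = 19, remainder 31
⌊192/31⌋ = 6, remainder 6
⌊31/6⌋ = 5, remainder 1
⌊6/1⌋ = 6, remainder 0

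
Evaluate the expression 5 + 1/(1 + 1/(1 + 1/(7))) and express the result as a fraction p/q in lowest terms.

83/15

Start with 7.
1 + 1/(7/1) = 1 + 1/7 = 8/7
1 + 1/(8/7) = 1 + 7/8 = 15/8
5 + 1/(15/8) = 5 + 8/15 = 83/15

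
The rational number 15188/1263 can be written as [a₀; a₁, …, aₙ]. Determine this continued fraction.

[12; 39, 2, 7, 2]

⌊15188/1263⌋ = 12, remainder 32
⌊1263/32⌋ = 39, remainder 15
⌊32/15⌋ = 2, remainder 2
⌊15/2⌋ = 7, remainder 1
⌊2/1⌋ = 2, remainder 0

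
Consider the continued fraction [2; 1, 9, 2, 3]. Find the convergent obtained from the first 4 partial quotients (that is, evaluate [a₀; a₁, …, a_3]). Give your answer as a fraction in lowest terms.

a_0 = 2: 2/1
a_1 = 1: 3/1
a_2 = 9: 29/10
a_3 = 2: 61/21

61/21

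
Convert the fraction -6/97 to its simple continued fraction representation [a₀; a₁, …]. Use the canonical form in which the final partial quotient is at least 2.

[-1; 1, 15, 6]

Repeatedly divide and take the remainder:
-6 = -1·97 + 91, so a_0 = -1
97 = 1·91 + 6, so a_1 = 1
91 = 15·6 + 1, so a_2 = 15
6 = 6·1 + 0, so a_3 = 6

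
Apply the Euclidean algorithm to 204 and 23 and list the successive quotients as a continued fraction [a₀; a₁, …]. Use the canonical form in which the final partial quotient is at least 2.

[8; 1, 6, 1, 2]

204 ÷ 23 → quotient 8, remainder 20
23 ÷ 20 → quotient 1, remainder 3
20 ÷ 3 → quotient 6, remainder 2
3 ÷ 2 → quotient 1, remainder 1
2 ÷ 1 → quotient 2, remainder 0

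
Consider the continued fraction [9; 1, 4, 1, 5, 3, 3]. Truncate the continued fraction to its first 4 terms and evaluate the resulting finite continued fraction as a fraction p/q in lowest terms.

Compute successive convergents:
a_0 = 9: 9/1
a_1 = 1: 10/1
a_2 = 4: 49/5
a_3 = 1: 59/6

59/6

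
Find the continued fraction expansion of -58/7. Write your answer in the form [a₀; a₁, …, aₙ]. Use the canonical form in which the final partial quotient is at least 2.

-58 = -9·7 + 5, so a_0 = -9
7 = 1·5 + 2, so a_1 = 1
5 = 2·2 + 1, so a_2 = 2
2 = 2·1 + 0, so a_3 = 2

[-9; 1, 2, 2]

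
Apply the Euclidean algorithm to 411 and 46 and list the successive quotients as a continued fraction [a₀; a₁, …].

[8; 1, 14, 3]

⌊411/46⌋ = 8, remainder 43
⌊46/43⌋ = 1, remainder 3
⌊43/3⌋ = 14, remainder 1
⌊3/1⌋ = 3, remainder 0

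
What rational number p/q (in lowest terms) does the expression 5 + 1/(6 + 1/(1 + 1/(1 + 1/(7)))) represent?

505/98

Compute successive convergents:
a_0 = 5: 5/1
a_1 = 6: 31/6
a_2 = 1: 36/7
a_3 = 1: 67/13
a_4 = 7: 505/98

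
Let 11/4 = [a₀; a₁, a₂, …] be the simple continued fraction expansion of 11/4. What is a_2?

3

11 ÷ 4 → quotient 2, remainder 3
4 ÷ 3 → quotient 1, remainder 1
3 ÷ 1 → quotient 3, remainder 0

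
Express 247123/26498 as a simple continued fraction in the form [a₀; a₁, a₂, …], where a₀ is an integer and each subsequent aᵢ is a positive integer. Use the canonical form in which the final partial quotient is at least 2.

[9; 3, 15, 35, 1, 15]

247123 ÷ 26498 → quotient 9, remainder 8641
26498 ÷ 8641 → quotient 3, remainder 575
8641 ÷ 575 → quotient 15, remainder 16
575 ÷ 16 → quotient 35, remainder 15
16 ÷ 15 → quotient 1, remainder 1
15 ÷ 1 → quotient 15, remainder 0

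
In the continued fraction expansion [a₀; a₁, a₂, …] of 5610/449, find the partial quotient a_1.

5610 ÷ 449 → quotient 12, remainder 222
449 ÷ 222 → quotient 2, remainder 5

2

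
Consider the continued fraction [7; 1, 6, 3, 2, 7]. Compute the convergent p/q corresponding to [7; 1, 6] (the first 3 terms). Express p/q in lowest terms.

55/7

Build up convergents one term at a time:
a_0 = 7: 7/1
a_1 = 1: 8/1
a_2 = 6: 55/7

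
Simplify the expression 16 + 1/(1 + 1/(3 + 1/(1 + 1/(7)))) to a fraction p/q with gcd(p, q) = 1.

655/39

Build up convergents one term at a time:
a_0 = 16: 16/1
a_1 = 1: 17/1
a_2 = 3: 67/4
a_3 = 1: 84/5
a_4 = 7: 655/39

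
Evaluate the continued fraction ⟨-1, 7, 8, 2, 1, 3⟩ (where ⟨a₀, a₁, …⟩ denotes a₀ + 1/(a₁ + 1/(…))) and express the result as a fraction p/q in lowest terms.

Work from the innermost term outward:
Start with 3.
1 + 1/(3/1) = 1 + 1/3 = 4/3
2 + 1/(4/3) = 2 + 3/4 = 11/4
8 + 1/(11/4) = 8 + 4/11 = 92/11
7 + 1/(92/11) = 7 + 11/92 = 655/92
-1 + 1/(655/92) = -1 + 92/655 = -563/655

-563/655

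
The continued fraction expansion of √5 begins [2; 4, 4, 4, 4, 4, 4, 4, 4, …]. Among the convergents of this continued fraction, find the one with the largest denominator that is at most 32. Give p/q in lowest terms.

38/17

a_0 = 2: 2/1  (≤ bound)
a_1 = 4: 9/4  (≤ bound)
a_2 = 4: 38/17  (≤ bound)
a_3 = 4: 161/72  (> 32, stop)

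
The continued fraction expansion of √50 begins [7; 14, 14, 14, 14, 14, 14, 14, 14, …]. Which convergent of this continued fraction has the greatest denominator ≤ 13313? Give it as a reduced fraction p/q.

19601/2772

a_0 = 7: 7/1  (≤ bound)
a_1 = 14: 99/14  (≤ bound)
a_2 = 14: 1393/197  (≤ bound)
a_3 = 14: 19601/2772  (≤ bound)
a_4 = 14: 275807/39005  (> 13313, stop)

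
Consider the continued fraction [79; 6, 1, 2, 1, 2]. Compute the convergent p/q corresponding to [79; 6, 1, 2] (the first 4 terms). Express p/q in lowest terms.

Start with 2.
1 + 1/(2/1) = 1 + 1/2 = 3/2
6 + 1/(3/2) = 6 + 2/3 = 20/3
79 + 1/(20/3) = 79 + 3/20 = 1583/20

1583/20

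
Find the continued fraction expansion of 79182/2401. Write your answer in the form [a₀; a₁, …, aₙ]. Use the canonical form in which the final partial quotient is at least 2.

Apply division with remainder until the remainder is 0:
⌊79182/2401⌋ = 32, remainder 2350
⌊2401/2350⌋ = 1, remainder 51
⌊2350/51⌋ = 46, remainder 4
⌊51/4⌋ = 12, remainder 3
⌊4/3⌋ = 1, remainder 1
⌊3/1⌋ = 3, remainder 0

[32; 1, 46, 12, 1, 3]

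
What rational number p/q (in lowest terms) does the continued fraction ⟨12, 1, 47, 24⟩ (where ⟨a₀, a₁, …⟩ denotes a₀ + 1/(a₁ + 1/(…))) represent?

a_0 = 12: 12/1
a_1 = 1: 13/1
a_2 = 47: 623/48
a_3 = 24: 14965/1153

14965/1153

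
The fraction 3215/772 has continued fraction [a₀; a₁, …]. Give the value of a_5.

3215 ÷ 772 → quotient 4, remainder 127
772 ÷ 127 → quotient 6, remainder 10
127 ÷ 10 → quotient 12, remainder 7
10 ÷ 7 → quotient 1, remainder 3
7 ÷ 3 → quotient 2, remainder 1
3 ÷ 1 → quotient 3, remainder 0

3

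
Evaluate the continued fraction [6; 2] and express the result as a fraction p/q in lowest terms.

13/2

a_0 = 6: 6/1
a_1 = 2: 13/2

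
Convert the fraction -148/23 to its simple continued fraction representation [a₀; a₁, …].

[-7; 1, 1, 3, 3]

-148 = -7·23 + 13, so a_0 = -7
23 = 1·13 + 10, so a_1 = 1
13 = 1·10 + 3, so a_2 = 1
10 = 3·3 + 1, so a_3 = 3
3 = 3·1 + 0, so a_4 = 3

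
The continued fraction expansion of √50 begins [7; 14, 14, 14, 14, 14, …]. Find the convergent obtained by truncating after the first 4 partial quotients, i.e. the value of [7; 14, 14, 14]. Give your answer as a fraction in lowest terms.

a_0 = 7: 7/1
a_1 = 14: 99/14
a_2 = 14: 1393/197
a_3 = 14: 19601/2772

19601/2772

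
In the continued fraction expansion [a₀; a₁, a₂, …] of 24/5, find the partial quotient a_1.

1

Apply division with remainder until the remainder is 0:
⌊24/5⌋ = 4, remainder 4
⌊5/4⌋ = 1, remainder 1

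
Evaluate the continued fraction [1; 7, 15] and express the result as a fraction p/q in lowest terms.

Start with 15.
7 + 1/(15/1) = 7 + 1/15 = 106/15
1 + 1/(106/15) = 1 + 15/106 = 121/106

121/106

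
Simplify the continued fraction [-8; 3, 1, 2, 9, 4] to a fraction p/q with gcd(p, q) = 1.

a_0 = -8: -8/1
a_1 = 3: -23/3
a_2 = 1: -31/4
a_3 = 2: -85/11
a_4 = 9: -796/103
a_5 = 4: -3269/423

-3269/423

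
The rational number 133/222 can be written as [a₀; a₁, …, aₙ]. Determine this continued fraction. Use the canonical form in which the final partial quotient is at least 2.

[0; 1, 1, 2, 44]

Repeatedly divide and take the remainder:
133 ÷ 222 → quotient 0, remainder 133
222 ÷ 133 → quotient 1, remainder 89
133 ÷ 89 → quotient 1, remainder 44
89 ÷ 44 → quotient 2, remainder 1
44 ÷ 1 → quotient 44, remainder 0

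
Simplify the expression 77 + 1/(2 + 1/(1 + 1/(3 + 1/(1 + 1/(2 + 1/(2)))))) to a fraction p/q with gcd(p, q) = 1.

7117/92

Start with 2.
2 + 1/(2/1) = 2 + 1/2 = 5/2
1 + 1/(5/2) = 1 + 2/5 = 7/5
3 + 1/(7/5) = 3 + 5/7 = 26/7
1 + 1/(26/7) = 1 + 7/26 = 33/26
2 + 1/(33/26) = 2 + 26/33 = 92/33
77 + 1/(92/33) = 77 + 33/92 = 7117/92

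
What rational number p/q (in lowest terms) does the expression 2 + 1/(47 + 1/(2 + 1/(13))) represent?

2591/1282

Build up convergents one term at a time:
a_0 = 2: 2/1
a_1 = 47: 95/47
a_2 = 2: 192/95
a_3 = 13: 2591/1282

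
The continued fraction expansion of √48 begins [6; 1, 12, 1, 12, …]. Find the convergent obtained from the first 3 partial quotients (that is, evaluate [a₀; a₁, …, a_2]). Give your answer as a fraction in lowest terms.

90/13

Start with 12.
1 + 1/(12/1) = 1 + 1/12 = 13/12
6 + 1/(13/12) = 6 + 12/13 = 90/13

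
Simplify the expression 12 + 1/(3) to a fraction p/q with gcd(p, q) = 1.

Collapse the nested fraction from the inside out:
Start with 3.
12 + 1/(3/1) = 12 + 1/3 = 37/3

37/3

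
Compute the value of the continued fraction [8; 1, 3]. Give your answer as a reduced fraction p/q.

Start with 3.
1 + 1/(3/1) = 1 + 1/3 = 4/3
8 + 1/(4/3) = 8 + 3/4 = 35/4

35/4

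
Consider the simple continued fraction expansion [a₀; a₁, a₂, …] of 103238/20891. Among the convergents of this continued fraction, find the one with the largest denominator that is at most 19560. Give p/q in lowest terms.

List convergents until the denominator exceeds the bound:
a_0 = 4: 4/1  (≤ bound)
a_1 = 1: 5/1  (≤ bound)
a_2 = 16: 84/17  (≤ bound)
a_3 = 6: 509/103  (≤ bound)
a_4 = 40: 20444/4137  (≤ bound)
a_5 = 2: 41397/8377  (≤ bound)
a_6 = 2: 103238/20891  (> 19560, stop)

41397/8377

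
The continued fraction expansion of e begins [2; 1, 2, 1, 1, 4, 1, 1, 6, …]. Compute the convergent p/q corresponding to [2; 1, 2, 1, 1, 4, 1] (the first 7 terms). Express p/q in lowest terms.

106/39

Starting at the tail and folding back:
Start with 1.
4 + 1/(1/1) = 4 + 1/1 = 5/1
1 + 1/(5/1) = 1 + 1/5 = 6/5
1 + 1/(6/5) = 1 + 5/6 = 11/6
2 + 1/(11/6) = 2 + 6/11 = 28/11
1 + 1/(28/11) = 1 + 11/28 = 39/28
2 + 1/(39/28) = 2 + 28/39 = 106/39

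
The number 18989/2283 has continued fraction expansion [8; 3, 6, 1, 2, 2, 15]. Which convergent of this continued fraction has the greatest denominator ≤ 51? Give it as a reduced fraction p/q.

183/22

List convergents until the denominator exceeds the bound:
a_0 = 8: 8/1  (≤ bound)
a_1 = 3: 25/3  (≤ bound)
a_2 = 6: 158/19  (≤ bound)
a_3 = 1: 183/22  (≤ bound)
a_4 = 2: 524/63  (> 51, stop)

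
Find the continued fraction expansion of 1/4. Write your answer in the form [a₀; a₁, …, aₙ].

[0; 4]

Run the Euclidean algorithm, recording each quotient:
⌊1/4⌋ = 0, remainder 1
⌊4/1⌋ = 4, remainder 0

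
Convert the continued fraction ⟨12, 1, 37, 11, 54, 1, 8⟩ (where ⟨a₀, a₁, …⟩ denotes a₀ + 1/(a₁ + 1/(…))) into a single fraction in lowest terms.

2689821/207328

Collapse the nested fraction from the inside out:
Start with 8.
1 + 1/(8/1) = 1 + 1/8 = 9/8
54 + 1/(9/8) = 54 + 8/9 = 494/9
11 + 1/(494/9) = 11 + 9/494 = 5443/494
37 + 1/(5443/494) = 37 + 494/5443 = 201885/5443
1 + 1/(201885/5443) = 1 + 5443/201885 = 207328/201885
12 + 1/(207328/201885) = 12 + 201885/207328 = 2689821/207328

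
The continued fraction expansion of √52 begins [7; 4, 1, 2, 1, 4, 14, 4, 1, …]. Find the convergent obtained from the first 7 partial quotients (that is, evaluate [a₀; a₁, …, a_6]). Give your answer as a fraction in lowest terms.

9223/1279

Collapse the nested fraction from the inside out:
Start with 14.
4 + 1/(14/1) = 4 + 1/14 = 57/14
1 + 1/(57/14) = 1 + 14/57 = 71/57
2 + 1/(71/57) = 2 + 57/71 = 199/71
1 + 1/(199/71) = 1 + 71/199 = 270/199
4 + 1/(270/199) = 4 + 199/270 = 1279/270
7 + 1/(1279/270) = 7 + 270/1279 = 9223/1279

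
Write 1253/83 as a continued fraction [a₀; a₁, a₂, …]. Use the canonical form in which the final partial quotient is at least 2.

⌊1253/83⌋ = 15, remainder 8
⌊83/8⌋ = 10, remainder 3
⌊8/3⌋ = 2, remainder 2
⌊3/2⌋ = 1, remainder 1
⌊2/1⌋ = 2, remainder 0

[15; 10, 2, 1, 2]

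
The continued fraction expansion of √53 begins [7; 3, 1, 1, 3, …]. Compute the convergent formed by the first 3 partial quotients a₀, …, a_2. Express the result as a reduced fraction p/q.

29/4

Start with 1.
3 + 1/(1/1) = 3 + 1/1 = 4/1
7 + 1/(4/1) = 7 + 1/4 = 29/4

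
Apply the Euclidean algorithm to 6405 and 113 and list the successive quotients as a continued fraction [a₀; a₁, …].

[56; 1, 2, 7, 5]

⌊6405/113⌋ = 56, remainder 77
⌊113/77⌋ = 1, remainder 36
⌊77/36⌋ = 2, remainder 5
⌊36/5⌋ = 7, remainder 1
⌊5/1⌋ = 5, remainder 0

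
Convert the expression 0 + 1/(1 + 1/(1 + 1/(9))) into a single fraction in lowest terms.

10/19

a_0 = 0: 0/1
a_1 = 1: 1/1
a_2 = 1: 1/2
a_3 = 9: 10/19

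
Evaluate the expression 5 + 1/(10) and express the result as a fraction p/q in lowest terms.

51/10

Use the convergent recurrence hₖ = aₖ·hₖ₋₁ + hₖ₋₂ (and likewise for the denominators kₖ):
a_0 = 5: 5/1
a_1 = 10: 51/10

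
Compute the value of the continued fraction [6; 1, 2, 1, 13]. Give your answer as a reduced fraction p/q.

371/55

Build up convergents one term at a time:
a_0 = 6: 6/1
a_1 = 1: 7/1
a_2 = 2: 20/3
a_3 = 1: 27/4
a_4 = 13: 371/55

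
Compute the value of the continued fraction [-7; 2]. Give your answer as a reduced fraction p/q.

a_0 = -7: -7/1
a_1 = 2: -13/2

-13/2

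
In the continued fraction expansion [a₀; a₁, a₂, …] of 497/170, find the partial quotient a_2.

12

497 = 2·170 + 157, so a_0 = 2
170 = 1·157 + 13, so a_1 = 1
157 = 12·13 + 1, so a_2 = 12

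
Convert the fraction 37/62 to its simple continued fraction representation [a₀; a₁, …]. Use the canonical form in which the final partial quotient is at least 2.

Apply division with remainder until the remainder is 0:
⌊37/62⌋ = 0, remainder 37
⌊62/37⌋ = 1, remainder 25
⌊37/25⌋ = 1, remainder 12
⌊25/12⌋ = 2, remainder 1
⌊12/1⌋ = 12, remainder 0

[0; 1, 1, 2, 12]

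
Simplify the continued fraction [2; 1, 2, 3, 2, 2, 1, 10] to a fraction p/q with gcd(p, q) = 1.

a_0 = 2: 2/1
a_1 = 1: 3/1
a_2 = 2: 8/3
a_3 = 3: 27/10
a_4 = 2: 62/23
a_5 = 2: 151/56
a_6 = 1: 213/79
a_7 = 10: 2281/846

2281/846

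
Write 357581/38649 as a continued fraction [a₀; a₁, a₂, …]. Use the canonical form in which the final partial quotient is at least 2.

[9; 3, 1, 30, 3, 7, 14]

⌊357581/38649⌋ = 9, remainder 9740
⌊38649/9740⌋ = 3, remainder 9429
⌊9740/9429⌋ = 1, remainder 311
⌊9429/311⌋ = 30, remainder 99
⌊311/99⌋ = 3, remainder 14
⌊99/14⌋ = 7, remainder 1
⌊14/1⌋ = 14, remainder 0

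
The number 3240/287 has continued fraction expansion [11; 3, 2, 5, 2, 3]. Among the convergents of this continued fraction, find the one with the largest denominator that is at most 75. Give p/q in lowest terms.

List convergents until the denominator exceeds the bound:
a_0 = 11: 11/1  (≤ bound)
a_1 = 3: 34/3  (≤ bound)
a_2 = 2: 79/7  (≤ bound)
a_3 = 5: 429/38  (≤ bound)
a_4 = 2: 937/83  (> 75, stop)

429/38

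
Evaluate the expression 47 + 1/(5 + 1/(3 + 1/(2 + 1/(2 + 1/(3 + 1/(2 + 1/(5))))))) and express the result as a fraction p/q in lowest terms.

Compute successive convergents:
a_0 = 47: 47/1
a_1 = 5: 236/5
a_2 = 3: 755/16
a_3 = 2: 1746/37
a_4 = 2: 4247/90
a_5 = 3: 14487/307
a_6 = 2: 33221/704
a_7 = 5: 180592/3827

180592/3827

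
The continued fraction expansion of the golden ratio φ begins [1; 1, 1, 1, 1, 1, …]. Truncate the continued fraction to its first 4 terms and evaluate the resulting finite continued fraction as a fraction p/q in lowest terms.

Use the convergent recurrence hₖ = aₖ·hₖ₋₁ + hₖ₋₂ (and likewise for the denominators kₖ):
a_0 = 1: 1/1
a_1 = 1: 2/1
a_2 = 1: 3/2
a_3 = 1: 5/3

5/3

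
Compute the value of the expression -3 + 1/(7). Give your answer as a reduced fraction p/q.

Work from the innermost term outward:
Start with 7.
-3 + 1/(7/1) = -3 + 1/7 = -20/7

-20/7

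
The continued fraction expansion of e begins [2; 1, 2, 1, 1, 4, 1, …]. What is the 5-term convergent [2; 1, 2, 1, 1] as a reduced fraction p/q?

Start with 1.
1 + 1/(1/1) = 1 + 1/1 = 2/1
2 + 1/(2/1) = 2 + 1/2 = 5/2
1 + 1/(5/2) = 1 + 2/5 = 7/5
2 + 1/(7/5) = 2 + 5/7 = 19/7

19/7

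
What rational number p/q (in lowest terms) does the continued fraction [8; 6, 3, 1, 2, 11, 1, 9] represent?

69037/8461

Start with 9.
1 + 1/(9/1) = 1 + 1/9 = 10/9
11 + 1/(10/9) = 11 + 9/10 = 119/10
2 + 1/(119/10) = 2 + 10/119 = 248/119
1 + 1/(248/119) = 1 + 119/248 = 367/248
3 + 1/(367/248) = 3 + 248/367 = 1349/367
6 + 1/(1349/367) = 6 + 367/1349 = 8461/1349
8 + 1/(8461/1349) = 8 + 1349/8461 = 69037/8461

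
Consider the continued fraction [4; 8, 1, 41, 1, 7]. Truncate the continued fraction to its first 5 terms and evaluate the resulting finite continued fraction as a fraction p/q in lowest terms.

Start with 1.
41 + 1/(1/1) = 41 + 1/1 = 42/1
1 + 1/(42/1) = 1 + 1/42 = 43/42
8 + 1/(43/42) = 8 + 42/43 = 386/43
4 + 1/(386/43) = 4 + 43/386 = 1587/386

1587/386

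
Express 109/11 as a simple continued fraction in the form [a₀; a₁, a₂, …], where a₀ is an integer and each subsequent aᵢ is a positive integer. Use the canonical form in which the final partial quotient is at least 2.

[9; 1, 10]

Apply division with remainder until the remainder is 0:
⌊109/11⌋ = 9, remainder 10
⌊11/10⌋ = 1, remainder 1
⌊10/1⌋ = 10, remainder 0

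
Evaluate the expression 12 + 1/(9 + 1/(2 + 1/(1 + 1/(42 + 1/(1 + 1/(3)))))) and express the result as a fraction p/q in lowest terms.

Start with 3.
1 + 1/(3/1) = 1 + 1/3 = 4/3
42 + 1/(4/3) = 42 + 3/4 = 171/4
1 + 1/(171/4) = 1 + 4/171 = 175/171
2 + 1/(175/171) = 2 + 171/175 = 521/175
9 + 1/(521/175) = 9 + 175/521 = 4864/521
12 + 1/(4864/521) = 12 + 521/4864 = 58889/4864

58889/4864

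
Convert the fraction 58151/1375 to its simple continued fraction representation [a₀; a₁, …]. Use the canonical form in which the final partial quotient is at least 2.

58151 = 42·1375 + 401, so a_0 = 42
1375 = 3·401 + 172, so a_1 = 3
401 = 2·172 + 57, so a_2 = 2
172 = 3·57 + 1, so a_3 = 3
57 = 57·1 + 0, so a_4 = 57

[42; 3, 2, 3, 57]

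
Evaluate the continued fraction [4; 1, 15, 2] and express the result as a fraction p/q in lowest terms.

163/33

a_0 = 4: 4/1
a_1 = 1: 5/1
a_2 = 15: 79/16
a_3 = 2: 163/33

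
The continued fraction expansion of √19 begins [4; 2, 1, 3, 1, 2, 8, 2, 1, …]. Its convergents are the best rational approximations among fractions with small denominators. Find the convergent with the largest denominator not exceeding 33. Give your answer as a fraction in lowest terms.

a_0 = 4: 4/1  (≤ bound)
a_1 = 2: 9/2  (≤ bound)
a_2 = 1: 13/3  (≤ bound)
a_3 = 3: 48/11  (≤ bound)
a_4 = 1: 61/14  (≤ bound)
a_5 = 2: 170/39  (> 33, stop)

61/14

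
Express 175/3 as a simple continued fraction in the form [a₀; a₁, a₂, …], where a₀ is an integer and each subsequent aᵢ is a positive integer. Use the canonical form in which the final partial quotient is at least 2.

Repeatedly divide and take the remainder:
175 = 58·3 + 1, so a_0 = 58
3 = 3·1 + 0, so a_1 = 3

[58; 3]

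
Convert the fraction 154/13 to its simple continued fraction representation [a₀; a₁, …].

[11; 1, 5, 2]

Run the Euclidean algorithm, recording each quotient:
⌊154/13⌋ = 11, remainder 11
⌊13/11⌋ = 1, remainder 2
⌊11/2⌋ = 5, remainder 1
⌊2/1⌋ = 2, remainder 0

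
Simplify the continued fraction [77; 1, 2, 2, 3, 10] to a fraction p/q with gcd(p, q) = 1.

a_0 = 77: 77/1
a_1 = 1: 78/1
a_2 = 2: 233/3
a_3 = 2: 544/7
a_4 = 3: 1865/24
a_5 = 10: 19194/247

19194/247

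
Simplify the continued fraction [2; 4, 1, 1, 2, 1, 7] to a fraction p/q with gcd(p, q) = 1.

Start with 7.
1 + 1/(7/1) = 1 + 1/7 = 8/7
2 + 1/(8/7) = 2 + 7/8 = 23/8
1 + 1/(23/8) = 1 + 8/23 = 31/23
1 + 1/(31/23) = 1 + 23/31 = 54/31
4 + 1/(54/31) = 4 + 31/54 = 247/54
2 + 1/(247/54) = 2 + 54/247 = 548/247

548/247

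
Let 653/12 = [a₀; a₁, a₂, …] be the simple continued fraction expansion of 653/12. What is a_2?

2

653 ÷ 12 → quotient 54, remainder 5
12 ÷ 5 → quotient 2, remainder 2
5 ÷ 2 → quotient 2, remainder 1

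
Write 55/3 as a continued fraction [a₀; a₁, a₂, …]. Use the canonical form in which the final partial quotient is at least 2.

Repeatedly divide and take the remainder:
55 = 18·3 + 1, so a_0 = 18
3 = 3·1 + 0, so a_1 = 3

[18; 3]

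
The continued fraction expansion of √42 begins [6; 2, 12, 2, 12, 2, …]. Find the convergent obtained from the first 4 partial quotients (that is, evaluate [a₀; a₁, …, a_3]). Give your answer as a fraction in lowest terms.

337/52

Starting at the tail and folding back:
Start with 2.
12 + 1/(2/1) = 12 + 1/2 = 25/2
2 + 1/(25/2) = 2 + 2/25 = 52/25
6 + 1/(52/25) = 6 + 25/52 = 337/52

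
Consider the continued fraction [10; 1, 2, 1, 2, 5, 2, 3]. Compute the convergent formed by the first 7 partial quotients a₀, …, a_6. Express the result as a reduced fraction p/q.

a_0 = 10: 10/1
a_1 = 1: 11/1
a_2 = 2: 32/3
a_3 = 1: 43/4
a_4 = 2: 118/11
a_5 = 5: 633/59
a_6 = 2: 1384/129

1384/129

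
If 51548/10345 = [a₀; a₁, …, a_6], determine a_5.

⌊51548/10345⌋ = 4, remainder 10168
⌊10345/10168⌋ = 1, remainder 177
⌊10168/177⌋ = 57, remainder 79
⌊177/79⌋ = 2, remainder 19
⌊79/19⌋ = 4, remainder 3
⌊19/3⌋ = 6, remainder 1

6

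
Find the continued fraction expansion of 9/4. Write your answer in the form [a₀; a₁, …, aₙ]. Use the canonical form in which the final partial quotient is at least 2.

Run the Euclidean algorithm, recording each quotient:
⌊9/4⌋ = 2, remainder 1
⌊4/1⌋ = 4, remainder 0

[2; 4]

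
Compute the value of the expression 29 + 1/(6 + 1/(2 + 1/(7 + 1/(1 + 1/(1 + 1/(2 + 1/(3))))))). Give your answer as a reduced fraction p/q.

Collapse the nested fraction from the inside out:
Start with 3.
2 + 1/(3/1) = 2 + 1/3 = 7/3
1 + 1/(7/3) = 1 + 3/7 = 10/7
1 + 1/(10/7) = 1 + 7/10 = 17/10
7 + 1/(17/10) = 7 + 10/17 = 129/17
2 + 1/(129/17) = 2 + 17/129 = 275/129
6 + 1/(275/129) = 6 + 129/275 = 1779/275
29 + 1/(1779/275) = 29 + 275/1779 = 51866/1779

51866/1779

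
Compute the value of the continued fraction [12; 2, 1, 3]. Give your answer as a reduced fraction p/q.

Work from the innermost term outward:
Start with 3.
1 + 1/(3/1) = 1 + 1/3 = 4/3
2 + 1/(4/3) = 2 + 3/4 = 11/4
12 + 1/(11/4) = 12 + 4/11 = 136/11

136/11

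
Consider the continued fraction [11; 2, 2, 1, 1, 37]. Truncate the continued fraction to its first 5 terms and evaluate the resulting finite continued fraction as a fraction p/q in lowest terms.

137/12

Build up convergents one term at a time:
a_0 = 11: 11/1
a_1 = 2: 23/2
a_2 = 2: 57/5
a_3 = 1: 80/7
a_4 = 1: 137/12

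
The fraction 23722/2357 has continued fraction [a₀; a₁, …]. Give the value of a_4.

Apply division with remainder until the remainder is 0:
23722 ÷ 2357 → quotient 10, remainder 152
2357 ÷ 152 → quotient 15, remainder 77
152 ÷ 77 → quotient 1, remainder 75
77 ÷ 75 → quotient 1, remainder 2
75 ÷ 2 → quotient 37, remainder 1

37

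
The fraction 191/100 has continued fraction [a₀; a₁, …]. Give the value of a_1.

191 ÷ 100 → quotient 1, remainder 91
100 ÷ 91 → quotient 1, remainder 9

1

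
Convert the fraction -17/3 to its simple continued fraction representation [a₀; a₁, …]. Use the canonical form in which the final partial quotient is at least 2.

Run the Euclidean algorithm, recording each quotient:
-17 ÷ 3 → quotient -6, remainder 1
3 ÷ 1 → quotient 3, remainder 0

[-6; 3]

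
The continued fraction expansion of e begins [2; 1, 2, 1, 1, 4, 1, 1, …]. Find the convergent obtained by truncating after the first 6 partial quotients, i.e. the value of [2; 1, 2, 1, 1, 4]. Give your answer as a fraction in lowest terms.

87/32

Compute successive convergents:
a_0 = 2: 2/1
a_1 = 1: 3/1
a_2 = 2: 8/3
a_3 = 1: 11/4
a_4 = 1: 19/7
a_5 = 4: 87/32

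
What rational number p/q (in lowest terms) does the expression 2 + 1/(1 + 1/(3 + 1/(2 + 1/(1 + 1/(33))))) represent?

Start with 33.
1 + 1/(33/1) = 1 + 1/33 = 34/33
2 + 1/(34/33) = 2 + 33/34 = 101/34
3 + 1/(101/34) = 3 + 34/101 = 337/101
1 + 1/(337/101) = 1 + 101/337 = 438/337
2 + 1/(438/337) = 2 + 337/438 = 1213/438

1213/438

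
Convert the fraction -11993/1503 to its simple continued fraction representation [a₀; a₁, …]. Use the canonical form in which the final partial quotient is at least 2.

[-8; 48, 2, 15]

Run the Euclidean algorithm, recording each quotient:
⌊-11993/1503⌋ = -8, remainder 31
⌊1503/31⌋ = 48, remainder 15
⌊31/15⌋ = 2, remainder 1
⌊15/1⌋ = 15, remainder 0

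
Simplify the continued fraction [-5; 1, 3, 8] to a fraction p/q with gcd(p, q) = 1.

a_0 = -5: -5/1
a_1 = 1: -4/1
a_2 = 3: -17/4
a_3 = 8: -140/33

-140/33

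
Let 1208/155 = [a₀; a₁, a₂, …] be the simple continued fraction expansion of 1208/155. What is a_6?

2

Repeatedly divide and take the remainder:
1208 ÷ 155 → quotient 7, remainder 123
155 ÷ 123 → quotient 1, remainder 32
123 ÷ 32 → quotient 3, remainder 27
32 ÷ 27 → quotient 1, remainder 5
27 ÷ 5 → quotient 5, remainder 2
5 ÷ 2 → quotient 2, remainder 1
2 ÷ 1 → quotient 2, remainder 0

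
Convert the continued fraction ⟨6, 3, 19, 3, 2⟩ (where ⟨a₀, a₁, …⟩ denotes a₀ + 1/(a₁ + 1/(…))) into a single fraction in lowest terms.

Start with 2.
3 + 1/(2/1) = 3 + 1/2 = 7/2
19 + 1/(7/2) = 19 + 2/7 = 135/7
3 + 1/(135/7) = 3 + 7/135 = 412/135
6 + 1/(412/135) = 6 + 135/412 = 2607/412

2607/412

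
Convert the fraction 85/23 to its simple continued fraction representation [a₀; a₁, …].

85 = 3·23 + 16, so a_0 = 3
23 = 1·16 + 7, so a_1 = 1
16 = 2·7 + 2, so a_2 = 2
7 = 3·2 + 1, so a_3 = 3
2 = 2·1 + 0, so a_4 = 2

[3; 1, 2, 3, 2]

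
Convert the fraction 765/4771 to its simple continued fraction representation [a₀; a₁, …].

⌊765/4771⌋ = 0, remainder 765
⌊4771/765⌋ = 6, remainder 181
⌊765/181⌋ = 4, remainder 41
⌊181/41⌋ = 4, remainder 17
⌊41/17⌋ = 2, remainder 7
⌊17/7⌋ = 2, remainder 3
⌊7/3⌋ = 2, remainder 1
⌊3/1⌋ = 3, remainder 0

[0; 6, 4, 4, 2, 2, 2, 3]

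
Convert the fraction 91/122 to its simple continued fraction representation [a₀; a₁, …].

Run the Euclidean algorithm, recording each quotient:
⌊91/122⌋ = 0, remainder 91
⌊122/91⌋ = 1, remainder 31
⌊91/31⌋ = 2, remainder 29
⌊31/29⌋ = 1, remainder 2
⌊29/2⌋ = 14, remainder 1
⌊2/1⌋ = 2, remainder 0

[0; 1, 2, 1, 14, 2]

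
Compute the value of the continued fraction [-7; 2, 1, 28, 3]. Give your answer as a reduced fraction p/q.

-1739/261

a_0 = -7: -7/1
a_1 = 2: -13/2
a_2 = 1: -20/3
a_3 = 28: -573/86
a_4 = 3: -1739/261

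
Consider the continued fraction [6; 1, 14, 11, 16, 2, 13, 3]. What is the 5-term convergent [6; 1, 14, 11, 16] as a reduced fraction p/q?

18520/2671

Start with 16.
11 + 1/(16/1) = 11 + 1/16 = 177/16
14 + 1/(177/16) = 14 + 16/177 = 2494/177
1 + 1/(2494/177) = 1 + 177/2494 = 2671/2494
6 + 1/(2671/2494) = 6 + 2494/2671 = 18520/2671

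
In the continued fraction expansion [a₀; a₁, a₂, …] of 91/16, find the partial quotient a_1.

1

⌊91/16⌋ = 5, remainder 11
⌊16/11⌋ = 1, remainder 5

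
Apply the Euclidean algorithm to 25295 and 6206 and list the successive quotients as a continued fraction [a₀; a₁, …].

25295 ÷ 6206 → quotient 4, remainder 471
6206 ÷ 471 → quotient 13, remainder 83
471 ÷ 83 → quotient 5, remainder 56
83 ÷ 56 → quotient 1, remainder 27
56 ÷ 27 → quotient 2, remainder 2
27 ÷ 2 → quotient 13, remainder 1
2 ÷ 1 → quotient 2, remainder 0

[4; 13, 5, 1, 2, 13, 2]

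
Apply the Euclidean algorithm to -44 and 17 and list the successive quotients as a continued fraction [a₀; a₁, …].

[-3; 2, 2, 3]

-44 ÷ 17 → quotient -3, remainder 7
17 ÷ 7 → quotient 2, remainder 3
7 ÷ 3 → quotient 2, remainder 1
3 ÷ 1 → quotient 3, remainder 0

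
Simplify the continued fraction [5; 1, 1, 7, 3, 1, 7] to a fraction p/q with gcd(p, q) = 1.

2661/481

a_0 = 5: 5/1
a_1 = 1: 6/1
a_2 = 1: 11/2
a_3 = 7: 83/15
a_4 = 3: 260/47
a_5 = 1: 343/62
a_6 = 7: 2661/481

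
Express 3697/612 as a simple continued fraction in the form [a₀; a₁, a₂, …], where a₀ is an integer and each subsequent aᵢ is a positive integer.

[6; 24, 2, 12]

3697 ÷ 612 → quotient 6, remainder 25
612 ÷ 25 → quotient 24, remainder 12
25 ÷ 12 → quotient 2, remainder 1
12 ÷ 1 → quotient 12, remainder 0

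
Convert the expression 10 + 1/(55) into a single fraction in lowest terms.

Build up convergents one term at a time:
a_0 = 10: 10/1
a_1 = 55: 551/55

551/55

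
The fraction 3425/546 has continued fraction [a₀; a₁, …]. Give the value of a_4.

1

Run the Euclidean algorithm, recording each quotient:
3425 ÷ 546 → quotient 6, remainder 149
546 ÷ 149 → quotient 3, remainder 99
149 ÷ 99 → quotient 1, remainder 50
99 ÷ 50 → quotient 1, remainder 49
50 ÷ 49 → quotient 1, remainder 1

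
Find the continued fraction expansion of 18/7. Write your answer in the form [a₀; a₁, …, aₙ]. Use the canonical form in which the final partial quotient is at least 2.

[2; 1, 1, 3]

Run the Euclidean algorithm, recording each quotient:
⌊18/7⌋ = 2, remainder 4
⌊7/4⌋ = 1, remainder 3
⌊4/3⌋ = 1, remainder 1
⌊3/1⌋ = 3, remainder 0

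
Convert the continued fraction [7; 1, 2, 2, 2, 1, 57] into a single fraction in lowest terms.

Starting at the tail and folding back:
Start with 57.
1 + 1/(57/1) = 1 + 1/57 = 58/57
2 + 1/(58/57) = 2 + 57/58 = 173/58
2 + 1/(173/58) = 2 + 58/173 = 404/173
2 + 1/(404/173) = 2 + 173/404 = 981/404
1 + 1/(981/404) = 1 + 404/981 = 1385/981
7 + 1/(1385/981) = 7 + 981/1385 = 10676/1385

10676/1385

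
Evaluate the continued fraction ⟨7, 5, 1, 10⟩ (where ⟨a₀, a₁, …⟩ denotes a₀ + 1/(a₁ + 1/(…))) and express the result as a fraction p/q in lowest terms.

a_0 = 7: 7/1
a_1 = 5: 36/5
a_2 = 1: 43/6
a_3 = 10: 466/65

466/65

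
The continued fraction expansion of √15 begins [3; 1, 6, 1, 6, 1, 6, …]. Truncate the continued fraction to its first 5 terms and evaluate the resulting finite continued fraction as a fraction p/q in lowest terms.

213/55

a_0 = 3: 3/1
a_1 = 1: 4/1
a_2 = 6: 27/7
a_3 = 1: 31/8
a_4 = 6: 213/55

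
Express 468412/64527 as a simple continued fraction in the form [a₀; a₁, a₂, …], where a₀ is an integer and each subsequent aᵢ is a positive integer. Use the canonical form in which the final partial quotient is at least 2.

468412 = 7·64527 + 16723, so a_0 = 7
64527 = 3·16723 + 14358, so a_1 = 3
16723 = 1·14358 + 2365, so a_2 = 1
14358 = 6·2365 + 168, so a_3 = 6
2365 = 14·168 + 13, so a_4 = 14
168 = 12·13 + 12, so a_5 = 12
13 = 1·12 + 1, so a_6 = 1
12 = 12·1 + 0, so a_7 = 12

[7; 3, 1, 6, 14, 12, 1, 12]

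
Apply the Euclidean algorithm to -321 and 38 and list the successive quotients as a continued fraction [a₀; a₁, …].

[-9; 1, 1, 4, 4]

Apply division with remainder until the remainder is 0:
-321 = -9·38 + 21, so a_0 = -9
38 = 1·21 + 17, so a_1 = 1
21 = 1·17 + 4, so a_2 = 1
17 = 4·4 + 1, so a_3 = 4
4 = 4·1 + 0, so a_4 = 4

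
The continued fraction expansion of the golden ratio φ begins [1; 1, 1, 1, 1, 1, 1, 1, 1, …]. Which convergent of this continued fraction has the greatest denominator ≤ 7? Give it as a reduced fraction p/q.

8/5

a_0 = 1: 1/1  (≤ bound)
a_1 = 1: 2/1  (≤ bound)
a_2 = 1: 3/2  (≤ bound)
a_3 = 1: 5/3  (≤ bound)
a_4 = 1: 8/5  (≤ bound)
a_5 = 1: 13/8  (> 7, stop)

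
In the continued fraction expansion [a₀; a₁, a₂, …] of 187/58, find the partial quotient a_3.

⌊187/58⌋ = 3, remainder 13
⌊58/13⌋ = 4, remainder 6
⌊13/6⌋ = 2, remainder 1
⌊6/1⌋ = 6, remainder 0

6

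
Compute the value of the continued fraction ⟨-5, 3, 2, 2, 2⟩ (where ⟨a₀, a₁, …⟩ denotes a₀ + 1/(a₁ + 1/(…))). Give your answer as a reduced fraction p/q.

-193/41

Compute successive convergents:
a_0 = -5: -5/1
a_1 = 3: -14/3
a_2 = 2: -33/7
a_3 = 2: -80/17
a_4 = 2: -193/41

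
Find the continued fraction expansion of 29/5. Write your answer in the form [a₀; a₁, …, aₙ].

[5; 1, 4]

29 = 5·5 + 4, so a_0 = 5
5 = 1·4 + 1, so a_1 = 1
4 = 4·1 + 0, so a_2 = 4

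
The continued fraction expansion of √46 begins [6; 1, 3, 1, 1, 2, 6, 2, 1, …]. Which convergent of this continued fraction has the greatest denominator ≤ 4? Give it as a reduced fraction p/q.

27/4

List convergents until the denominator exceeds the bound:
a_0 = 6: 6/1  (≤ bound)
a_1 = 1: 7/1  (≤ bound)
a_2 = 3: 27/4  (≤ bound)
a_3 = 1: 34/5  (> 4, stop)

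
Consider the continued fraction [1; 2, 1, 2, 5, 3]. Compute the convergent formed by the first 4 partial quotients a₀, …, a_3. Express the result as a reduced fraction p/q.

11/8

a_0 = 1: 1/1
a_1 = 2: 3/2
a_2 = 1: 4/3
a_3 = 2: 11/8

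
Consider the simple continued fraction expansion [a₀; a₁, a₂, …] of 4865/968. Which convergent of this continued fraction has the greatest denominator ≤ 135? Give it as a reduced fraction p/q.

583/116

a_0 = 5: 5/1  (≤ bound)
a_1 = 38: 191/38  (≤ bound)
a_2 = 1: 196/39  (≤ bound)
a_3 = 2: 583/116  (≤ bound)
a_4 = 1: 779/155  (> 135, stop)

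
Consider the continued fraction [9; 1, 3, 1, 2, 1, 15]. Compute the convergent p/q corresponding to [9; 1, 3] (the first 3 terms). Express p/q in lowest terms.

39/4

a_0 = 9: 9/1
a_1 = 1: 10/1
a_2 = 3: 39/4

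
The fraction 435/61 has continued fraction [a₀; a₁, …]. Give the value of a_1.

435 = 7·61 + 8, so a_0 = 7
61 = 7·8 + 5, so a_1 = 7

7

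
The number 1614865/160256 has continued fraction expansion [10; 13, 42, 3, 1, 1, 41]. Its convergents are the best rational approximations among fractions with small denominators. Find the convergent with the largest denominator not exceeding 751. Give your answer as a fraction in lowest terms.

a_0 = 10: 10/1  (≤ bound)
a_1 = 13: 131/13  (≤ bound)
a_2 = 42: 5512/547  (≤ bound)
a_3 = 3: 16667/1654  (> 751, stop)

5512/547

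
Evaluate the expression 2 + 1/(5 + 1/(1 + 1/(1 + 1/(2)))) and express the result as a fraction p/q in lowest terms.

61/28

Use the convergent recurrence hₖ = aₖ·hₖ₋₁ + hₖ₋₂ (and likewise for the denominators kₖ):
a_0 = 2: 2/1
a_1 = 5: 11/5
a_2 = 1: 13/6
a_3 = 1: 24/11
a_4 = 2: 61/28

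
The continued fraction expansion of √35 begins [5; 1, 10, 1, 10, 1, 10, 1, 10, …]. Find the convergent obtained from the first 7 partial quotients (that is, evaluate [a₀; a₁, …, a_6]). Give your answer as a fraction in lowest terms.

9235/1561

Start with 10.
1 + 1/(10/1) = 1 + 1/10 = 11/10
10 + 1/(11/10) = 10 + 10/11 = 120/11
1 + 1/(120/11) = 1 + 11/120 = 131/120
10 + 1/(131/120) = 10 + 120/131 = 1430/131
1 + 1/(1430/131) = 1 + 131/1430 = 1561/1430
5 + 1/(1561/1430) = 5 + 1430/1561 = 9235/1561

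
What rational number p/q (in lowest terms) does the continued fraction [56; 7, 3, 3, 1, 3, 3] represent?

65624/1169

Compute successive convergents:
a_0 = 56: 56/1
a_1 = 7: 393/7
a_2 = 3: 1235/22
a_3 = 3: 4098/73
a_4 = 1: 5333/95
a_5 = 3: 20097/358
a_6 = 3: 65624/1169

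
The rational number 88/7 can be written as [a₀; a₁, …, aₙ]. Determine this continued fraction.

Repeatedly divide and take the remainder:
88 = 12·7 + 4, so a_0 = 12
7 = 1·4 + 3, so a_1 = 1
4 = 1·3 + 1, so a_2 = 1
3 = 3·1 + 0, so a_3 = 3

[12; 1, 1, 3]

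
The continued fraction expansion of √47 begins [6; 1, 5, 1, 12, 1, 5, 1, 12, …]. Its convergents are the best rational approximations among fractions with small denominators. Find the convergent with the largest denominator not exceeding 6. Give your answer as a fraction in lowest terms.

41/6

a_0 = 6: 6/1  (≤ bound)
a_1 = 1: 7/1  (≤ bound)
a_2 = 5: 41/6  (≤ bound)
a_3 = 1: 48/7  (> 6, stop)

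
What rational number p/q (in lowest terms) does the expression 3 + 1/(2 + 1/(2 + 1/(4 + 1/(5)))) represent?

Build up convergents one term at a time:
a_0 = 3: 3/1
a_1 = 2: 7/2
a_2 = 2: 17/5
a_3 = 4: 75/22
a_4 = 5: 392/115

392/115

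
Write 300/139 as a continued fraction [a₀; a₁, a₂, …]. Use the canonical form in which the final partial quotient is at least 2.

Apply division with remainder until the remainder is 0:
300 = 2·139 + 22, so a_0 = 2
139 = 6·22 + 7, so a_1 = 6
22 = 3·7 + 1, so a_2 = 3
7 = 7·1 + 0, so a_3 = 7

[2; 6, 3, 7]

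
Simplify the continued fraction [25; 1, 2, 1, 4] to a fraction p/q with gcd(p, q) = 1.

489/19

Start with 4.
1 + 1/(4/1) = 1 + 1/4 = 5/4
2 + 1/(5/4) = 2 + 4/5 = 14/5
1 + 1/(14/5) = 1 + 5/14 = 19/14
25 + 1/(19/14) = 25 + 14/19 = 489/19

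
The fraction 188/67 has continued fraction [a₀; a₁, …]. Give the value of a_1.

⌊188/67⌋ = 2, remainder 54
⌊67/54⌋ = 1, remainder 13

1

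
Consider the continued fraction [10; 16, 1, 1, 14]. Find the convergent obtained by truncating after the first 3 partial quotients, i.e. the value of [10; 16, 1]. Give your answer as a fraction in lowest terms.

171/17

Start with 1.
16 + 1/(1/1) = 16 + 1/1 = 17/1
10 + 1/(17/1) = 10 + 1/17 = 171/17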